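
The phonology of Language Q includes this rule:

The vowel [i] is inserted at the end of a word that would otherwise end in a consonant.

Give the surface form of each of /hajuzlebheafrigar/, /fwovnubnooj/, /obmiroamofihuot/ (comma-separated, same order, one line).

hajuzlebheafrigari, fwovnubnooji, obmiroamofihuoti

/hajuzlebheafrigar/: the form ends in the consonant /r/, so [i] is inserted word-finally. → [hajuzlebheafrigari].
/fwovnubnooj/: the form ends in the consonant /j/, so [i] is inserted word-finally. → [fwovnubnooji].
/obmiroamofihuot/: the form ends in the consonant /t/, so [i] is inserted word-finally. → [obmiroamofihuoti].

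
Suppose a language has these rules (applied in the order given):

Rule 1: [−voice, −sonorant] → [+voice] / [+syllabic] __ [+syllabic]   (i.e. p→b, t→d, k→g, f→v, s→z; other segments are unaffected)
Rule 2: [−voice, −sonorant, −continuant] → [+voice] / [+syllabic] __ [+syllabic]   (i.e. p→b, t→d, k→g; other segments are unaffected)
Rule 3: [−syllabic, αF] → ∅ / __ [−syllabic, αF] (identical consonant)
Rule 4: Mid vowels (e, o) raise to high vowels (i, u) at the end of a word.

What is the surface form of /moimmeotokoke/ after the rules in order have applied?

Rule 1 (intervocalic voicing): /t/ is a voiceless obstruent between vowels /o/ and /o/, so it voices to [d]. /k/ is a voiceless obstruent between vowels /o/ and /o/, so it voices to [g]. /k/ is a voiceless obstruent between vowels /o/ and /e/, so it voices to [g]. /moimmeotokoke/ → moimmeodogoge.
Rule 2 (intervocalic voicing): no segment meets the environment; /moimmeodogoge/ is unchanged.
Rule 3 (degemination): /mm/ is a geminate; the first /m/ deletes. /moimmeodogoge/ → moimeodogoge.
Rule 4 (final vowel raising): /e/ is a mid vowel in word-final position, so it raises to [i]. /moimeodogoge/ → moimeodogogi.

moimeodogogi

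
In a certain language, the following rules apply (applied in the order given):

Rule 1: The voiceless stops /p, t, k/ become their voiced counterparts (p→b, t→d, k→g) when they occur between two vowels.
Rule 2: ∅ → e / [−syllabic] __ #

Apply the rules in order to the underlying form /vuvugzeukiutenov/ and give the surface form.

vuvugzeugiudenove

Rule 1 (intervocalic voicing): /k/ is a voiceless stop between vowels /u/ and /i/, so it voices to [g]. /t/ is a voiceless stop between vowels /u/ and /e/, so it voices to [d]. /vuvugzeukiutenov/ → vuvugzeugiudenov.
Rule 2 (final e-epenthesis): the form ends in the consonant /v/, so [e] is inserted word-finally. /vuvugzeugiudenov/ → vuvugzeugiudenove.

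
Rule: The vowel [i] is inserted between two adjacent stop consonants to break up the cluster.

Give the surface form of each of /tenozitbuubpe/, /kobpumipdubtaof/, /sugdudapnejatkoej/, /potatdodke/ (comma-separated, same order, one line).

tenozitibuubipe, kobipumipidubitaof, sugidudapnejatikoej, potatidodike

/tenozitbuubpe/: /t/ and /b/ form a stop–stop cluster, so [i] is inserted between them. /b/ and /p/ form a stop–stop cluster, so [i] is inserted between them. → [tenozitibuubipe].
/kobpumipdubtaof/: /b/ and /p/ form a stop–stop cluster, so [i] is inserted between them. /p/ and /d/ form a stop–stop cluster, so [i] is inserted between them. /b/ and /t/ form a stop–stop cluster, so [i] is inserted between them. → [kobipumipidubitaof].
/sugdudapnejatkoej/: /g/ and /d/ form a stop–stop cluster, so [i] is inserted between them. /t/ and /k/ form a stop–stop cluster, so [i] is inserted between them. → [sugidudapnejatikoej].
/potatdodke/: /t/ and /d/ form a stop–stop cluster, so [i] is inserted between them. /d/ and /k/ form a stop–stop cluster, so [i] is inserted between them. → [potatidodike].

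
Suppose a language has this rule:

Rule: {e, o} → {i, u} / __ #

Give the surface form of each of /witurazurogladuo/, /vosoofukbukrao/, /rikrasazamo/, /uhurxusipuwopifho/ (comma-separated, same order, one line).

/witurazurogladuo/: /o/ is a mid vowel in word-final position, so it raises to [u]. → [witurazurogladuu].
/vosoofukbukrao/: /o/ is a mid vowel in word-final position, so it raises to [u]. → [vosoofukbukrau].
/rikrasazamo/: /o/ is a mid vowel in word-final position, so it raises to [u]. → [rikrasazamu].
/uhurxusipuwopifho/: /o/ is a mid vowel in word-final position, so it raises to [u]. → [uhurxusipuwopifhu].

witurazurogladuu, vosoofukbukrau, rikrasazamu, uhurxusipuwopifhu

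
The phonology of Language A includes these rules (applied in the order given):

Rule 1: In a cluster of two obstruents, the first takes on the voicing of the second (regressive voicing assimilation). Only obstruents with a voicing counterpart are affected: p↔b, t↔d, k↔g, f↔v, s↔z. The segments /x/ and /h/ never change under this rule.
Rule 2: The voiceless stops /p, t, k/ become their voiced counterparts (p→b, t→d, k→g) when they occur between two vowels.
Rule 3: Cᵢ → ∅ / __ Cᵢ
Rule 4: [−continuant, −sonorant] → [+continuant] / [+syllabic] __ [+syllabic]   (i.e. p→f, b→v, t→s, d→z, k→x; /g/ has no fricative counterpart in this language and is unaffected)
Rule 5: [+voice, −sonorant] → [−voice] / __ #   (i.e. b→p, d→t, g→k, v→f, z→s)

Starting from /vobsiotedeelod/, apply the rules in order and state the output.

Rule 1 (regressive voicing assimilation): /b/ precedes the voiceless obstruent /s/, so it devoices to [p] by assimilation. /vobsiotedeelod/ → vopsiotedeelod.
Rule 2 (intervocalic voicing): /t/ is a voiceless stop between vowels /o/ and /e/, so it voices to [d]. /vopsiotedeelod/ → vopsiodedeelod.
Rule 3 (degemination): no segment meets the environment; /vopsiodedeelod/ is unchanged.
Rule 4 (intervocalic spirantization): /d/ is a stop between vowels /o/ and /e/, so it spirantizes to the fricative [z]. /d/ is a stop between vowels /e/ and /e/, so it spirantizes to the fricative [z]. /vopsiodedeelod/ → vopsiozezeelod.
Rule 5 (final devoicing): /d/ is a voiced obstruent in word-final position, so it devoices to [t]. /vopsiozezeelod/ → vopsiozezeelot.

vopsiozezeelot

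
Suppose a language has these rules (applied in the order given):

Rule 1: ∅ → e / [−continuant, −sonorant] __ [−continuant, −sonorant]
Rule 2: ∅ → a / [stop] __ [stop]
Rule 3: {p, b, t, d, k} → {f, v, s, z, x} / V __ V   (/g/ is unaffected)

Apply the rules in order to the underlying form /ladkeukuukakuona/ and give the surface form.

Rule 1 (stop-cluster e-epenthesis): /d/ and /k/ form a stop–stop cluster, so [e] is inserted between them. /ladkeukuukakuona/ → ladekeukuukakuona.
Rule 2 (stop-cluster a-epenthesis): no segment meets the environment; /ladekeukuukakuona/ is unchanged.
Rule 3 (intervocalic spirantization): /d/ is a stop between vowels /a/ and /e/, so it spirantizes to the fricative [z]. /k/ is a stop between vowels /e/ and /e/, so it spirantizes to the fricative [x]. /k/ is a stop between vowels /u/ and /u/, so it spirantizes to the fricative [x]. /k/ is a stop between vowels /u/ and /a/, so it spirantizes to the fricative [x]. /k/ is a stop between vowels /a/ and /u/, so it spirantizes to the fricative [x]. /ladekeukuukakuona/ → lazexeuxuuxaxuona.

lazexeuxuuxaxuona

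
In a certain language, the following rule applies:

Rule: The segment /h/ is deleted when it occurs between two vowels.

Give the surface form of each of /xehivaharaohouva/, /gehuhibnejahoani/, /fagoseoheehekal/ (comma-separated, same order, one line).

/xehivaharaohouva/: /h/ occurs between vowels /e/ and /i/, so it deletes. /h/ occurs between vowels /a/ and /a/, so it deletes. /h/ occurs between vowels /o/ and /o/, so it deletes. → [xeivaaraoouva].
/gehuhibnejahoani/: /h/ occurs between vowels /e/ and /u/, so it deletes. /h/ occurs between vowels /u/ and /i/, so it deletes. /h/ occurs between vowels /a/ and /o/, so it deletes. → [geuibnejaoani].
/fagoseoheehekal/: /h/ occurs between vowels /o/ and /e/, so it deletes. /h/ occurs between vowels /e/ and /e/, so it deletes. → [fagoseoeeekal].

xeivaaraoouva, geuibnejaoani, fagoseoeeekal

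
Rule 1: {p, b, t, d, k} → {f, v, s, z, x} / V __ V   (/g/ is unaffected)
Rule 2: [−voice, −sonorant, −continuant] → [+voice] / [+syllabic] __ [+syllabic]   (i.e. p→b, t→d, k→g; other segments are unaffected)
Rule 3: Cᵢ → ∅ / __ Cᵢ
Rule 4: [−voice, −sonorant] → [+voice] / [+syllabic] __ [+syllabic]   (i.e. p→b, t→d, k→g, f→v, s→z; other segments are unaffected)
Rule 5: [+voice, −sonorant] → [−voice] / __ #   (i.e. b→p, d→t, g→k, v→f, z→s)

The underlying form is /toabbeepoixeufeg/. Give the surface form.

Rule 1 (intervocalic spirantization): /p/ is a stop between vowels /e/ and /o/, so it spirantizes to the fricative [f]. /toabbeepoixeufeg/ → toabbeefoixeufeg.
Rule 2 (intervocalic voicing): no segment meets the environment; /toabbeefoixeufeg/ is unchanged.
Rule 3 (degemination): /bb/ is a geminate; the first /b/ deletes. /toabbeefoixeufeg/ → toabeefoixeufeg.
Rule 4 (intervocalic voicing): /f/ is a voiceless obstruent between vowels /e/ and /o/, so it voices to [v]. /f/ is a voiceless obstruent between vowels /u/ and /e/, so it voices to [v]. /toabeefoixeufeg/ → toabeevoixeuveg.
Rule 5 (final devoicing): /g/ is a voiced obstruent in word-final position, so it devoices to [k]. /toabeevoixeuveg/ → toabeevoixeuvek.

toabeevoixeuvek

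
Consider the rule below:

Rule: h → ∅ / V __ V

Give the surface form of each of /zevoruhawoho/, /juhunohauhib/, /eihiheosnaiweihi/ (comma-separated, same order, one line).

zevoruawoo, juunoauib, eiieosnaiweii

/zevoruhawoho/: /h/ occurs between vowels /u/ and /a/, so it deletes. /h/ occurs between vowels /o/ and /o/, so it deletes. → [zevoruawoo].
/juhunohauhib/: /h/ occurs between vowels /u/ and /u/, so it deletes. /h/ occurs between vowels /o/ and /a/, so it deletes. /h/ occurs between vowels /u/ and /i/, so it deletes. → [juunoauib].
/eihiheosnaiweihi/: /h/ occurs between vowels /i/ and /i/, so it deletes. /h/ occurs between vowels /i/ and /e/, so it deletes. /h/ occurs between vowels /i/ and /i/, so it deletes. → [eiieosnaiweii].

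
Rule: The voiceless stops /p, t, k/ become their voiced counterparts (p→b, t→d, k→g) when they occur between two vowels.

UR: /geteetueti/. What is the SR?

/t/ is a voiceless stop between vowels /e/ and /e/, so it voices to [d].
/t/ is a voiceless stop between vowels /e/ and /u/, so it voices to [d].
/t/ is a voiceless stop between vowels /e/ and /i/, so it voices to [d].
Surface form: [gedeeduedi].

gedeeduedi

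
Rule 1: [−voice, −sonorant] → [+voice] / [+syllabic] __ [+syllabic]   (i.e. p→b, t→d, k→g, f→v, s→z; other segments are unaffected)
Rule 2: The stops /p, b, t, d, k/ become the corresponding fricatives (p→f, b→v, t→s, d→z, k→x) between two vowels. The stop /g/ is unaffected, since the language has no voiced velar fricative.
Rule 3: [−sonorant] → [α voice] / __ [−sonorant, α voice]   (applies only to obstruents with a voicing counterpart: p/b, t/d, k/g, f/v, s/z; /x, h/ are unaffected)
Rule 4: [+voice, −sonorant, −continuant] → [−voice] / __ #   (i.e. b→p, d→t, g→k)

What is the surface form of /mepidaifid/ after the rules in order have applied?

mevizaivit

Rule 1 (intervocalic voicing): /p/ is a voiceless obstruent between vowels /e/ and /i/, so it voices to [b]. /f/ is a voiceless obstruent between vowels /i/ and /i/, so it voices to [v]. /mepidaifid/ → mebidaivid.
Rule 2 (intervocalic spirantization): /b/ is a stop between vowels /e/ and /i/, so it spirantizes to the fricative [v]. /d/ is a stop between vowels /i/ and /a/, so it spirantizes to the fricative [z]. /mebidaivid/ → mevizaivid.
Rule 3 (regressive voicing assimilation): no segment meets the environment; /mevizaivid/ is unchanged.
Rule 4 (final devoicing): /d/ is a voiced stop in word-final position, so it devoices to [t]. /mevizaivid/ → mevizaivit.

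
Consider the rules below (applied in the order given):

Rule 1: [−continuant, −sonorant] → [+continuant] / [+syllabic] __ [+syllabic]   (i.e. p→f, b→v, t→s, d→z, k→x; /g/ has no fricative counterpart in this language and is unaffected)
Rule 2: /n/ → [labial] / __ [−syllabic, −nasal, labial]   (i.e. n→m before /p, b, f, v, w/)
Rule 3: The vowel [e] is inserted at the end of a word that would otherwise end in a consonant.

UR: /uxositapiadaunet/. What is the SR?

uxosisafiazaunete

Rule 1 (intervocalic spirantization): /t/ is a stop between vowels /i/ and /a/, so it spirantizes to the fricative [s]. /p/ is a stop between vowels /a/ and /i/, so it spirantizes to the fricative [f]. /d/ is a stop between vowels /a/ and /a/, so it spirantizes to the fricative [z]. /uxositapiadaunet/ → uxosisafiazaunet.
Rule 2 (nasal place assimilation): no segment meets the environment; /uxosisafiazaunet/ is unchanged.
Rule 3 (final e-epenthesis): the form ends in the consonant /t/, so [e] is inserted word-finally. /uxosisafiazaunet/ → uxosisafiazaunete.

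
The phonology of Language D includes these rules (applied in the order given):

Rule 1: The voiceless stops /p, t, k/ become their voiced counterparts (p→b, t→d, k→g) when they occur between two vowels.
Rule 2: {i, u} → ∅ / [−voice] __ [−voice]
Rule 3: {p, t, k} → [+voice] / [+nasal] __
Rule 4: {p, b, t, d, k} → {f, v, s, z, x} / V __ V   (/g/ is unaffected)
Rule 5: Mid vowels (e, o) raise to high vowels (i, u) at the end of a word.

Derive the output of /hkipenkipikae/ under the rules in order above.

Rule 1 (intervocalic voicing): /p/ is a voiceless stop between vowels /i/ and /e/, so it voices to [b]. /p/ is a voiceless stop between vowels /i/ and /i/, so it voices to [b]. /k/ is a voiceless stop between vowels /i/ and /a/, so it voices to [g]. /hkipenkipikae/ → hkibenkibigae.
Rule 2 (high vowel syncope): no segment meets the environment; /hkibenkibigae/ is unchanged.
Rule 3 (post-nasal voicing): /k/ is a voiceless stop immediately after the nasal /n/, so it voices to [g]. /hkibenkibigae/ → hkibengibigae.
Rule 4 (intervocalic spirantization): /b/ is a stop between vowels /i/ and /e/, so it spirantizes to the fricative [v]. /b/ is a stop between vowels /i/ and /i/, so it spirantizes to the fricative [v]. /hkibengibigae/ → hkivengivigae.
Rule 5 (final vowel raising): /e/ is a mid vowel in word-final position, so it raises to [i]. /hkivengivigae/ → hkivengivigai.

hkivengivigai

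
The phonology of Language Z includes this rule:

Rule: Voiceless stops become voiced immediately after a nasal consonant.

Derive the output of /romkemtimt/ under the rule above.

/k/ is a voiceless stop immediately after the nasal /m/, so it voices to [g].
/t/ is a voiceless stop immediately after the nasal /m/, so it voices to [d].
/t/ is a voiceless stop immediately after the nasal /m/, so it voices to [d].
Surface form: [romgemdimd].

romgemdimd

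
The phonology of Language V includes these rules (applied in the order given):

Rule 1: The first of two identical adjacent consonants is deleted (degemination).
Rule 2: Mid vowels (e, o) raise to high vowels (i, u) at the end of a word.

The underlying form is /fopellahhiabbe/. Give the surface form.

fopelahiabi

Rule 1 (degemination): /ll/ is a geminate; the first /l/ deletes. /hh/ is a geminate; the first /h/ deletes. /bb/ is a geminate; the first /b/ deletes. /fopellahhiabbe/ → fopelahiabe.
Rule 2 (final vowel raising): /e/ is a mid vowel in word-final position, so it raises to [i]. /fopelahiabe/ → fopelahiabi.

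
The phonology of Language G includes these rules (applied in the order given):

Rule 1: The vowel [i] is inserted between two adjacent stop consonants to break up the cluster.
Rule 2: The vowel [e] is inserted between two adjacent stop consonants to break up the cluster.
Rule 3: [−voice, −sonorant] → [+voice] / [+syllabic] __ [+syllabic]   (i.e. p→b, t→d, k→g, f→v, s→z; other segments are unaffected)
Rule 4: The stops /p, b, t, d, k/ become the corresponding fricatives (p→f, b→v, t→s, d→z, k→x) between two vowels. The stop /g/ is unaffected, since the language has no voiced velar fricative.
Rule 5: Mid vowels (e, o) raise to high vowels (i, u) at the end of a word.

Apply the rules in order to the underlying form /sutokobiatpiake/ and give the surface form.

suzogoviaziviagi

Rule 1 (stop-cluster i-epenthesis): /t/ and /p/ form a stop–stop cluster, so [i] is inserted between them. /sutokobiatpiake/ → sutokobiatipiake.
Rule 2 (stop-cluster e-epenthesis): no segment meets the environment; /sutokobiatipiake/ is unchanged.
Rule 3 (intervocalic voicing): /t/ is a voiceless obstruent between vowels /u/ and /o/, so it voices to [d]. /k/ is a voiceless obstruent between vowels /o/ and /o/, so it voices to [g]. /t/ is a voiceless obstruent between vowels /a/ and /i/, so it voices to [d]. /p/ is a voiceless obstruent between vowels /i/ and /i/, so it voices to [b]. /k/ is a voiceless obstruent between vowels /a/ and /e/, so it voices to [g]. /sutokobiatipiake/ → sudogobiadibiage.
Rule 4 (intervocalic spirantization): /d/ is a stop between vowels /u/ and /o/, so it spirantizes to the fricative [z]. /b/ is a stop between vowels /o/ and /i/, so it spirantizes to the fricative [v]. /d/ is a stop between vowels /a/ and /i/, so it spirantizes to the fricative [z]. /b/ is a stop between vowels /i/ and /i/, so it spirantizes to the fricative [v]. /sudogobiadibiage/ → suzogoviaziviage.
Rule 5 (final vowel raising): /e/ is a mid vowel in word-final position, so it raises to [i]. /suzogoviaziviage/ → suzogoviaziviagi.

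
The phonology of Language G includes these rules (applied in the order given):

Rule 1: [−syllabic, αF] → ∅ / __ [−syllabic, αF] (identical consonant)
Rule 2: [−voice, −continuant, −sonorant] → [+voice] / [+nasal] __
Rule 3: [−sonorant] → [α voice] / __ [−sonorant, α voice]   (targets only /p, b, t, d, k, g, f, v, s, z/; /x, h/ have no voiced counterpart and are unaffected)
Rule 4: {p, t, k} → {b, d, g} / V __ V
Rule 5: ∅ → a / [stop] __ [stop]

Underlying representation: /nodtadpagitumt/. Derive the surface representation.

notatatapagidumd

Rule 1 (degemination): no segment meets the environment; /nodtadpagitumt/ is unchanged.
Rule 2 (post-nasal voicing): /t/ is a voiceless stop immediately after the nasal /m/, so it voices to [d]. /nodtadpagitumt/ → nodtadpagitumd.
Rule 3 (regressive voicing assimilation): /d/ precedes the voiceless obstruent /t/, so it devoices to [t] by assimilation. /d/ precedes the voiceless obstruent /p/, so it devoices to [t] by assimilation. /nodtadpagitumd/ → nottatpagitumd.
Rule 4 (intervocalic voicing): /t/ is a voiceless stop between vowels /i/ and /u/, so it voices to [d]. /nottatpagitumd/ → nottatpagidumd.
Rule 5 (stop-cluster a-epenthesis): /t/ and /t/ form a stop–stop cluster, so [a] is inserted between them. /t/ and /p/ form a stop–stop cluster, so [a] is inserted between them. /nottatpagidumd/ → notatatapagidumd.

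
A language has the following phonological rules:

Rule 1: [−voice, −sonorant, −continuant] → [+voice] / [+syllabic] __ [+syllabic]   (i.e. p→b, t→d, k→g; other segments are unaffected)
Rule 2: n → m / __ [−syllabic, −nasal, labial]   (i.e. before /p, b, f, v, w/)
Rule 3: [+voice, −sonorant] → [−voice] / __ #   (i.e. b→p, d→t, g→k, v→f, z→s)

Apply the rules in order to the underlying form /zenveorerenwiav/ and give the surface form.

zemveoreremwiaf

Rule 1 (intervocalic voicing): no segment meets the environment; /zenveorerenwiav/ is unchanged.
Rule 2 (nasal place assimilation): /n/ precedes the labial consonant /v/, so it assimilates in place to [m]. /n/ precedes the labial consonant /w/, so it assimilates in place to [m]. /zenveorerenwiav/ → zemveoreremwiav.
Rule 3 (final devoicing): /v/ is a voiced obstruent in word-final position, so it devoices to [f]. /zemveoreremwiav/ → zemveoreremwiaf.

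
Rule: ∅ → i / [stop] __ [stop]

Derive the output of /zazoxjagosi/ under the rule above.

zazoxjagosi

No segment of /zazoxjagosi/ meets the structural description of the rule, so the form surfaces unchanged.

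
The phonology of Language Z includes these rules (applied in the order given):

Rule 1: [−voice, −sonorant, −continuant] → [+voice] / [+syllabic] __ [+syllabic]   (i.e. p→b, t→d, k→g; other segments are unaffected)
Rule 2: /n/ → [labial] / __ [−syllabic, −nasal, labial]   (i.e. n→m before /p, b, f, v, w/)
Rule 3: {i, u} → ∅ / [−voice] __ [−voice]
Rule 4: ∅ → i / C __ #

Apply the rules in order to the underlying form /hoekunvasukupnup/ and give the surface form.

hoegumvasugupnupi

Rule 1 (intervocalic voicing): /k/ is a voiceless stop between vowels /e/ and /u/, so it voices to [g]. /k/ is a voiceless stop between vowels /u/ and /u/, so it voices to [g]. /hoekunvasukupnup/ → hoegunvasugupnup.
Rule 2 (nasal place assimilation): /n/ precedes the labial consonant /v/, so it assimilates in place to [m]. /hoegunvasugupnup/ → hoegumvasugupnup.
Rule 3 (high vowel syncope): no segment meets the environment; /hoegumvasugupnup/ is unchanged.
Rule 4 (final i-epenthesis): the form ends in the consonant /p/, so [i] is inserted word-finally. /hoegumvasugupnup/ → hoegumvasugupnupi.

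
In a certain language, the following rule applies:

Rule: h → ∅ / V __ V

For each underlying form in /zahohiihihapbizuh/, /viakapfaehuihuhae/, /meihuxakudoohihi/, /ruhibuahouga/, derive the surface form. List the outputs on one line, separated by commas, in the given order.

zaoiiiapbizuh, viakapfaeuiuae, meiuxakudooii, ruibuaouga

/zahohiihihapbizuh/: /h/ occurs between vowels /a/ and /o/, so it deletes. /h/ occurs between vowels /o/ and /i/, so it deletes. /h/ occurs between vowels /i/ and /i/, so it deletes. /h/ occurs between vowels /i/ and /a/, so it deletes. → [zaoiiiapbizuh].
/viakapfaehuihuhae/: /h/ occurs between vowels /e/ and /u/, so it deletes. /h/ occurs between vowels /i/ and /u/, so it deletes. /h/ occurs between vowels /u/ and /a/, so it deletes. → [viakapfaeuiuae].
/meihuxakudoohihi/: /h/ occurs between vowels /i/ and /u/, so it deletes. /h/ occurs between vowels /o/ and /i/, so it deletes. /h/ occurs between vowels /i/ and /i/, so it deletes. → [meiuxakudooii].
/ruhibuahouga/: /h/ occurs between vowels /u/ and /i/, so it deletes. /h/ occurs between vowels /a/ and /o/, so it deletes. → [ruibuaouga].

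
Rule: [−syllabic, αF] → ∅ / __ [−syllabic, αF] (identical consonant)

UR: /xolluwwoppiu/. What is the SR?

/ll/ is a geminate; the first /l/ deletes.
/ww/ is a geminate; the first /w/ deletes.
/pp/ is a geminate; the first /p/ deletes.
The other instances of /x/, /l/, /w/, /p/ do not occur in the required environment and remain unchanged.
Surface form: [xoluwopiu].

xoluwopiu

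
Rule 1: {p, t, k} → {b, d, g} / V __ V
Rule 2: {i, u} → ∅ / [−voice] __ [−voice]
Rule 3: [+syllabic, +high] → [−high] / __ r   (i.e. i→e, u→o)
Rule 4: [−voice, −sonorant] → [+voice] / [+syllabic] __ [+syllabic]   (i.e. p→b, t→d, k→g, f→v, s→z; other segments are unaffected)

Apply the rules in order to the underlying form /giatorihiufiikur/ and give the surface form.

Rule 1 (intervocalic voicing): /t/ is a voiceless stop between vowels /a/ and /o/, so it voices to [d]. /k/ is a voiceless stop between vowels /i/ and /u/, so it voices to [g]. /giatorihiufiikur/ → giadorihiufiigur.
Rule 2 (high vowel syncope): no segment meets the environment; /giadorihiufiigur/ is unchanged.
Rule 3 (pre-rhotic lowering): /u/ is a high vowel immediately before /r/, so it lowers to [o]. /giadorihiufiigur/ → giadorihiufiigor.
Rule 4 (intervocalic voicing): /f/ is a voiceless obstruent between vowels /u/ and /i/, so it voices to [v]. /giadorihiufiigor/ → giadorihiuviigor.

giadorihiuviigor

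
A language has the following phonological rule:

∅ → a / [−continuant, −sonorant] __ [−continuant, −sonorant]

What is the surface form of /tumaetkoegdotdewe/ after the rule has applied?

tumaetakoegadotadewe

/t/ and /k/ form a stop–stop cluster, so [a] is inserted between them.
/g/ and /d/ form a stop–stop cluster, so [a] is inserted between them.
/t/ and /d/ form a stop–stop cluster, so [a] is inserted between them.
Surface form: [tumaetakoegadotadewe].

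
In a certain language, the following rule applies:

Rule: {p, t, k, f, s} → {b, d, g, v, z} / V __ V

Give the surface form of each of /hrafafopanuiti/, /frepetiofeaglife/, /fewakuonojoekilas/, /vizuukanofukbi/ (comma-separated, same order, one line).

hravavobanuidi, frebedioveaglive, fewaguonojoegilas, vizuuganovukbi

/hrafafopanuiti/: /f/ is a voiceless obstruent between vowels /a/ and /a/, so it voices to [v]. /f/ is a voiceless obstruent between vowels /a/ and /o/, so it voices to [v]. /p/ is a voiceless obstruent between vowels /o/ and /a/, so it voices to [b]. /t/ is a voiceless obstruent between vowels /i/ and /i/, so it voices to [d]. → [hravavobanuidi].
/frepetiofeaglife/: /p/ is a voiceless obstruent between vowels /e/ and /e/, so it voices to [b]. /t/ is a voiceless obstruent between vowels /e/ and /i/, so it voices to [d]. /f/ is a voiceless obstruent between vowels /o/ and /e/, so it voices to [v]. /f/ is a voiceless obstruent between vowels /i/ and /e/, so it voices to [v]. → [frebedioveaglive].
/fewakuonojoekilas/: /k/ is a voiceless obstruent between vowels /a/ and /u/, so it voices to [g]. /k/ is a voiceless obstruent between vowels /e/ and /i/, so it voices to [g]. → [fewaguonojoegilas].
/vizuukanofukbi/: /k/ is a voiceless obstruent between vowels /u/ and /a/, so it voices to [g]. /f/ is a voiceless obstruent between vowels /o/ and /u/, so it voices to [v]. → [vizuuganovukbi].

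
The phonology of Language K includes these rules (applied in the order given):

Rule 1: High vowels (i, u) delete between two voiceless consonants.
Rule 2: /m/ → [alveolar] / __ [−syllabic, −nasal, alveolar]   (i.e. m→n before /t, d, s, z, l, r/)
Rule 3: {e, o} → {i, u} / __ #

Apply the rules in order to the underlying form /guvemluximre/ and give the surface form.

guvenluxinri

Rule 1 (high vowel syncope): no segment meets the environment; /guvemluximre/ is unchanged.
Rule 2 (nasal place assimilation): /m/ precedes the alveolar consonant /l/, so it assimilates in place to [n]. /m/ precedes the alveolar consonant /r/, so it assimilates in place to [n]. /guvemluximre/ → guvenluxinre.
Rule 3 (final vowel raising): /e/ is a mid vowel in word-final position, so it raises to [i]. /guvenluxinre/ → guvenluxinri.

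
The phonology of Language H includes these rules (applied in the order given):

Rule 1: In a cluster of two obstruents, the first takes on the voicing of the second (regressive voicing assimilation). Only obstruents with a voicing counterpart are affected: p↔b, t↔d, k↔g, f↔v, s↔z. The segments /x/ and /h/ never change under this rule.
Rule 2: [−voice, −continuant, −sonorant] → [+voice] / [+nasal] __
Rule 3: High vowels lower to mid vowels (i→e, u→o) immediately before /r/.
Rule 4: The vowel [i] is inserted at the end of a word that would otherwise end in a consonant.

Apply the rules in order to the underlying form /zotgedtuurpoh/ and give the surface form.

zodgettuorpohi

Rule 1 (regressive voicing assimilation): /t/ precedes the voiced obstruent /g/, so it voices to [d] by assimilation. /d/ precedes the voiceless obstruent /t/, so it devoices to [t] by assimilation. /zotgedtuurpoh/ → zodgettuurpoh.
Rule 2 (post-nasal voicing): no segment meets the environment; /zodgettuurpoh/ is unchanged.
Rule 3 (pre-rhotic lowering): /u/ is a high vowel immediately before /r/, so it lowers to [o]. /zodgettuurpoh/ → zodgettuorpoh.
Rule 4 (final i-epenthesis): the form ends in the consonant /h/, so [i] is inserted word-finally. /zodgettuorpoh/ → zodgettuorpohi.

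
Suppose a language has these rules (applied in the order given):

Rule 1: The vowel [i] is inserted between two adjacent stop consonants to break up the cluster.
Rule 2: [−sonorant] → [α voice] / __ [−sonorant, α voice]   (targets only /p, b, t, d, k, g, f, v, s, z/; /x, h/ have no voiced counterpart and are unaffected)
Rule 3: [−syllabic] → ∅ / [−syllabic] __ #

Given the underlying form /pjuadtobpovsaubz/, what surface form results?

Rule 1 (stop-cluster i-epenthesis): /d/ and /t/ form a stop–stop cluster, so [i] is inserted between them. /b/ and /p/ form a stop–stop cluster, so [i] is inserted between them. /pjuadtobpovsaubz/ → pjuaditobipovsaubz.
Rule 2 (regressive voicing assimilation): /v/ precedes the voiceless obstruent /s/, so it devoices to [f] by assimilation. /pjuaditobipovsaubz/ → pjuaditobipofsaubz.
Rule 3 (final cluster simplification): /z/ is the second consonant of a word-final cluster /bz/, so it deletes. /pjuaditobipofsaubz/ → pjuaditobipofsaub.

pjuaditobipofsaub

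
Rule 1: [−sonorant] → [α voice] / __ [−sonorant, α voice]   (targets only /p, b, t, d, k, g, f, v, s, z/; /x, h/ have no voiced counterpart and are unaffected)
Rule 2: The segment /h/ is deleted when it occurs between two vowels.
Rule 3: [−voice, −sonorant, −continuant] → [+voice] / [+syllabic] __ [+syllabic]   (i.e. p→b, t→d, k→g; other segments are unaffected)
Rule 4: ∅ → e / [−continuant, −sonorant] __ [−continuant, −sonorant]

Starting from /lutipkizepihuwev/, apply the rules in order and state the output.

Rule 1 (regressive voicing assimilation): no segment meets the environment; /lutipkizepihuwev/ is unchanged.
Rule 2 (intervocalic h-deletion): /h/ occurs between vowels /i/ and /u/, so it deletes. /lutipkizepihuwev/ → lutipkizepiuwev.
Rule 3 (intervocalic voicing): /t/ is a voiceless stop between vowels /u/ and /i/, so it voices to [d]. /p/ is a voiceless stop between vowels /e/ and /i/, so it voices to [b]. /lutipkizepiuwev/ → ludipkizebiuwev.
Rule 4 (stop-cluster e-epenthesis): /p/ and /k/ form a stop–stop cluster, so [e] is inserted between them. /ludipkizebiuwev/ → ludipekizebiuwev.

ludipekizebiuwev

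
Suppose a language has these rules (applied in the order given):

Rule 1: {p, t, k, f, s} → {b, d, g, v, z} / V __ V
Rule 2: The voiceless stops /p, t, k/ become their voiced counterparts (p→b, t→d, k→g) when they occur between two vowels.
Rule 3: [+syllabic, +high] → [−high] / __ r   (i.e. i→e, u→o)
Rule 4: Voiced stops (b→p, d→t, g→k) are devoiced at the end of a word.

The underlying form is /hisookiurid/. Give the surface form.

hizoogiorit

Rule 1 (intervocalic voicing): /s/ is a voiceless obstruent between vowels /i/ and /o/, so it voices to [z]. /k/ is a voiceless obstruent between vowels /o/ and /i/, so it voices to [g]. /hisookiurid/ → hizoogiurid.
Rule 2 (intervocalic voicing): no segment meets the environment; /hizoogiurid/ is unchanged.
Rule 3 (pre-rhotic lowering): /u/ is a high vowel immediately before /r/, so it lowers to [o]. /hizoogiurid/ → hizoogiorid.
Rule 4 (final devoicing): /d/ is a voiced stop in word-final position, so it devoices to [t]. /hizoogiorid/ → hizoogiorit.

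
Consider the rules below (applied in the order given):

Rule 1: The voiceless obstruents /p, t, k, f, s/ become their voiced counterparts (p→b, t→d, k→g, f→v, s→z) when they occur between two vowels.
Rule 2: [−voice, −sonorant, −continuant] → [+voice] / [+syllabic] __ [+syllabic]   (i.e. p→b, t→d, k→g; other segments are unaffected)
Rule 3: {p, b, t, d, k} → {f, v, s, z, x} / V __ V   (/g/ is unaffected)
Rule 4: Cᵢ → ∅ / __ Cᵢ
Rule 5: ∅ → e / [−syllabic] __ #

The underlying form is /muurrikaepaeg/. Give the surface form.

muurigaevaege

Rule 1 (intervocalic voicing): /k/ is a voiceless obstruent between vowels /i/ and /a/, so it voices to [g]. /p/ is a voiceless obstruent between vowels /e/ and /a/, so it voices to [b]. /muurrikaepaeg/ → muurrigaebaeg.
Rule 2 (intervocalic voicing): no segment meets the environment; /muurrigaebaeg/ is unchanged.
Rule 3 (intervocalic spirantization): /b/ is a stop between vowels /e/ and /a/, so it spirantizes to the fricative [v]. /muurrigaebaeg/ → muurrigaevaeg.
Rule 4 (degemination): /rr/ is a geminate; the first /r/ deletes. /muurrigaevaeg/ → muurigaevaeg.
Rule 5 (final e-epenthesis): the form ends in the consonant /g/, so [e] is inserted word-finally. /muurigaevaeg/ → muurigaevaege.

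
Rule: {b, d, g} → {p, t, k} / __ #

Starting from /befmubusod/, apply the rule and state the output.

befmubusot

/d/ is a voiced stop in word-final position, so it devoices to [t].
The other instances of /b/ do not occur in the required environment and remain unchanged.
Surface form: [befmubusot].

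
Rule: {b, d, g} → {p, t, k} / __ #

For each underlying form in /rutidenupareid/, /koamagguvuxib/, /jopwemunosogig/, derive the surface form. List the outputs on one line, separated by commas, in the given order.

/rutidenupareid/: /d/ is a voiced stop in word-final position, so it devoices to [t]. → [rutidenupareit].
/koamagguvuxib/: /b/ is a voiced stop in word-final position, so it devoices to [p]. → [koamagguvuxip].
/jopwemunosogig/: /g/ is a voiced stop in word-final position, so it devoices to [k]. → [jopwemunosogik].

rutidenupareit, koamagguvuxip, jopwemunosogik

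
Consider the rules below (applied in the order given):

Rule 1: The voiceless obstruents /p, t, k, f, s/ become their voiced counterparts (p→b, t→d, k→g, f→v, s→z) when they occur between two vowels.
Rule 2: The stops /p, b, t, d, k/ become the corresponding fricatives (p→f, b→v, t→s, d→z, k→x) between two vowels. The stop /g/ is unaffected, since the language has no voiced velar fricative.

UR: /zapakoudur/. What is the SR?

Rule 1 (intervocalic voicing): /p/ is a voiceless obstruent between vowels /a/ and /a/, so it voices to [b]. /k/ is a voiceless obstruent between vowels /a/ and /o/, so it voices to [g]. /zapakoudur/ → zabagoudur.
Rule 2 (intervocalic spirantization): /b/ is a stop between vowels /a/ and /a/, so it spirantizes to the fricative [v]. /d/ is a stop between vowels /u/ and /u/, so it spirantizes to the fricative [z]. /zabagoudur/ → zavagouzur.

zavagouzur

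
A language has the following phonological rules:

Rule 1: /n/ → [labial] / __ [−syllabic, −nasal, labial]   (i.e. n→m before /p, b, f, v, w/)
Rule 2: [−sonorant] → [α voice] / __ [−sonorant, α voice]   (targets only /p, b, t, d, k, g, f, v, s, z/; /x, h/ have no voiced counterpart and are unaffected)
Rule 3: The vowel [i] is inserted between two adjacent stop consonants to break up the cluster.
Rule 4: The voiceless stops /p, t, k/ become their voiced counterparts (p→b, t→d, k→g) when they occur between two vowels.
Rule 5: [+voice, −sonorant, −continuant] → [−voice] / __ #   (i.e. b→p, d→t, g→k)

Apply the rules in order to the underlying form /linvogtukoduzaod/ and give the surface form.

limvogidugoduzaot

Rule 1 (nasal place assimilation): /n/ precedes the labial consonant /v/, so it assimilates in place to [m]. /linvogtukoduzaod/ → limvogtukoduzaod.
Rule 2 (regressive voicing assimilation): /g/ precedes the voiceless obstruent /t/, so it devoices to [k] by assimilation. /limvogtukoduzaod/ → limvoktukoduzaod.
Rule 3 (stop-cluster i-epenthesis): /k/ and /t/ form a stop–stop cluster, so [i] is inserted between them. /limvoktukoduzaod/ → limvokitukoduzaod.
Rule 4 (intervocalic voicing): /k/ is a voiceless stop between vowels /o/ and /i/, so it voices to [g]. /t/ is a voiceless stop between vowels /i/ and /u/, so it voices to [d]. /k/ is a voiceless stop between vowels /u/ and /o/, so it voices to [g]. /limvokitukoduzaod/ → limvogidugoduzaod.
Rule 5 (final devoicing): /d/ is a voiced stop in word-final position, so it devoices to [t]. /limvogidugoduzaod/ → limvogidugoduzaot.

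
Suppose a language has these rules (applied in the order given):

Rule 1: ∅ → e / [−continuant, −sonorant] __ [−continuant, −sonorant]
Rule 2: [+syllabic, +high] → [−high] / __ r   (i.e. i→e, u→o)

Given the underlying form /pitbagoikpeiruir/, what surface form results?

Rule 1 (stop-cluster e-epenthesis): /t/ and /b/ form a stop–stop cluster, so [e] is inserted between them. /k/ and /p/ form a stop–stop cluster, so [e] is inserted between them. /pitbagoikpeiruir/ → pitebagoikepeiruir.
Rule 2 (pre-rhotic lowering): /i/ is a high vowel immediately before /r/, so it lowers to [e]. /i/ is a high vowel immediately before /r/, so it lowers to [e]. /pitebagoikepeiruir/ → pitebagoikepeeruer.

pitebagoikepeeruer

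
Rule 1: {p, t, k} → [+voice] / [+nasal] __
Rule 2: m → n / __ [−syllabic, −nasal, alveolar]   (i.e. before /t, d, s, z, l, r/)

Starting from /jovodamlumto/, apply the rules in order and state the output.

Rule 1 (post-nasal voicing): /t/ is a voiceless stop immediately after the nasal /m/, so it voices to [d]. /jovodamlumto/ → jovodamlumdo.
Rule 2 (nasal place assimilation): /m/ precedes the alveolar consonant /l/, so it assimilates in place to [n]. /m/ precedes the alveolar consonant /d/, so it assimilates in place to [n]. /jovodamlumdo/ → jovodanlundo.

jovodanlundo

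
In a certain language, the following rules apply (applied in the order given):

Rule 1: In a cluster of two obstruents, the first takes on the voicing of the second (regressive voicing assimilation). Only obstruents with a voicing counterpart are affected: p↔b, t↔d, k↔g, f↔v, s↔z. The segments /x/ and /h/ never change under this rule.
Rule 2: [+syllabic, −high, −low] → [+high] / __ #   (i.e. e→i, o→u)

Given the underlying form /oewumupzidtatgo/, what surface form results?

Rule 1 (regressive voicing assimilation): /p/ precedes the voiced obstruent /z/, so it voices to [b] by assimilation. /d/ precedes the voiceless obstruent /t/, so it devoices to [t] by assimilation. /t/ precedes the voiced obstruent /g/, so it voices to [d] by assimilation. /oewumupzidtatgo/ → oewumubzittadgo.
Rule 2 (final vowel raising): /o/ is a mid vowel in word-final position, so it raises to [u]. /oewumubzittadgo/ → oewumubzittadgu.

oewumubzittadgu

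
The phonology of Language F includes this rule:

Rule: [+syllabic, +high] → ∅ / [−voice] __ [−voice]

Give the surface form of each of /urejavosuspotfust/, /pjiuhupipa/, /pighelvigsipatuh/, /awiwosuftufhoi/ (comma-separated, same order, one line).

/urejavosuspotfust/: /u/ is a high vowel flanked by voiceless consonants /s/ and /s/, so it deletes. /u/ is a high vowel flanked by voiceless consonants /f/ and /s/, so it deletes. → [urejavosspotfst].
/pjiuhupipa/: /u/ is a high vowel flanked by voiceless consonants /h/ and /p/, so it deletes. /i/ is a high vowel flanked by voiceless consonants /p/ and /p/, so it deletes. → [pjiuhppa].
/pighelvigsipatuh/: /i/ is a high vowel flanked by voiceless consonants /s/ and /p/, so it deletes. /u/ is a high vowel flanked by voiceless consonants /t/ and /h/, so it deletes. → [pighelvigspath].
/awiwosuftufhoi/: /u/ is a high vowel flanked by voiceless consonants /s/ and /f/, so it deletes. /u/ is a high vowel flanked by voiceless consonants /t/ and /f/, so it deletes. → [awiwosftfhoi].

urejavosspotfst, pjiuhppa, pighelvigspath, awiwosftfhoi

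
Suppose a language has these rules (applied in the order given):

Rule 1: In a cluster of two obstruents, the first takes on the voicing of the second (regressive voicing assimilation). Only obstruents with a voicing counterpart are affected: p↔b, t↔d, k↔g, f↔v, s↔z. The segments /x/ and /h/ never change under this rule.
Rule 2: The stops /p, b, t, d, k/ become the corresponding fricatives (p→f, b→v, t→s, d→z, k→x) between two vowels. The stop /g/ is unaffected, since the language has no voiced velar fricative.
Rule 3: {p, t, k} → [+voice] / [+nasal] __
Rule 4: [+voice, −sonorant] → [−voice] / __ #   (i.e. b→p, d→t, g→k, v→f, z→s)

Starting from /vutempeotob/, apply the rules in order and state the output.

vusembeosop

Rule 1 (regressive voicing assimilation): no segment meets the environment; /vutempeotob/ is unchanged.
Rule 2 (intervocalic spirantization): /t/ is a stop between vowels /u/ and /e/, so it spirantizes to the fricative [s]. /t/ is a stop between vowels /o/ and /o/, so it spirantizes to the fricative [s]. /vutempeotob/ → vusempeosob.
Rule 3 (post-nasal voicing): /p/ is a voiceless stop immediately after the nasal /m/, so it voices to [b]. /vusempeosob/ → vusembeosob.
Rule 4 (final devoicing): /b/ is a voiced obstruent in word-final position, so it devoices to [p]. /vusembeosob/ → vusembeosop.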